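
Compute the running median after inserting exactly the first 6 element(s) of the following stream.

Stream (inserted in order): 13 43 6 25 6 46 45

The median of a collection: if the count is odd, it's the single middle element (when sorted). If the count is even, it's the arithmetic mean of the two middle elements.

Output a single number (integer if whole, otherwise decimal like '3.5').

Answer: 19

Derivation:
Step 1: insert 13 -> lo=[13] (size 1, max 13) hi=[] (size 0) -> median=13
Step 2: insert 43 -> lo=[13] (size 1, max 13) hi=[43] (size 1, min 43) -> median=28
Step 3: insert 6 -> lo=[6, 13] (size 2, max 13) hi=[43] (size 1, min 43) -> median=13
Step 4: insert 25 -> lo=[6, 13] (size 2, max 13) hi=[25, 43] (size 2, min 25) -> median=19
Step 5: insert 6 -> lo=[6, 6, 13] (size 3, max 13) hi=[25, 43] (size 2, min 25) -> median=13
Step 6: insert 46 -> lo=[6, 6, 13] (size 3, max 13) hi=[25, 43, 46] (size 3, min 25) -> median=19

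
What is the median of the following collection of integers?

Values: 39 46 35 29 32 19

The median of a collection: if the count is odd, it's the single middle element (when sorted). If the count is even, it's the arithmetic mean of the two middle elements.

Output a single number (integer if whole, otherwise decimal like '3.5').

Step 1: insert 39 -> lo=[39] (size 1, max 39) hi=[] (size 0) -> median=39
Step 2: insert 46 -> lo=[39] (size 1, max 39) hi=[46] (size 1, min 46) -> median=42.5
Step 3: insert 35 -> lo=[35, 39] (size 2, max 39) hi=[46] (size 1, min 46) -> median=39
Step 4: insert 29 -> lo=[29, 35] (size 2, max 35) hi=[39, 46] (size 2, min 39) -> median=37
Step 5: insert 32 -> lo=[29, 32, 35] (size 3, max 35) hi=[39, 46] (size 2, min 39) -> median=35
Step 6: insert 19 -> lo=[19, 29, 32] (size 3, max 32) hi=[35, 39, 46] (size 3, min 35) -> median=33.5

Answer: 33.5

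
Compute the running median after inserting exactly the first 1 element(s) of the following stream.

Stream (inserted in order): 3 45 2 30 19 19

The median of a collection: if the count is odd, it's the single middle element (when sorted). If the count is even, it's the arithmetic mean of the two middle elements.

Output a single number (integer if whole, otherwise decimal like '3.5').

Answer: 3

Derivation:
Step 1: insert 3 -> lo=[3] (size 1, max 3) hi=[] (size 0) -> median=3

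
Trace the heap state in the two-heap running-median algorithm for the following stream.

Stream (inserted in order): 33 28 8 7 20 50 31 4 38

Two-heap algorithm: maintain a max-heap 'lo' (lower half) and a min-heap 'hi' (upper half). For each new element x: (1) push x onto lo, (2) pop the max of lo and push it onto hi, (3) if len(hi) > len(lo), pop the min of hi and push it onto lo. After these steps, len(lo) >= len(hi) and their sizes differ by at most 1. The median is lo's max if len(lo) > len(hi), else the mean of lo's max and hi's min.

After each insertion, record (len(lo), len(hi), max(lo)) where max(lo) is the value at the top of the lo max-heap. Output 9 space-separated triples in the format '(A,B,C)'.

Step 1: insert 33 -> lo=[33] hi=[] -> (len(lo)=1, len(hi)=0, max(lo)=33)
Step 2: insert 28 -> lo=[28] hi=[33] -> (len(lo)=1, len(hi)=1, max(lo)=28)
Step 3: insert 8 -> lo=[8, 28] hi=[33] -> (len(lo)=2, len(hi)=1, max(lo)=28)
Step 4: insert 7 -> lo=[7, 8] hi=[28, 33] -> (len(lo)=2, len(hi)=2, max(lo)=8)
Step 5: insert 20 -> lo=[7, 8, 20] hi=[28, 33] -> (len(lo)=3, len(hi)=2, max(lo)=20)
Step 6: insert 50 -> lo=[7, 8, 20] hi=[28, 33, 50] -> (len(lo)=3, len(hi)=3, max(lo)=20)
Step 7: insert 31 -> lo=[7, 8, 20, 28] hi=[31, 33, 50] -> (len(lo)=4, len(hi)=3, max(lo)=28)
Step 8: insert 4 -> lo=[4, 7, 8, 20] hi=[28, 31, 33, 50] -> (len(lo)=4, len(hi)=4, max(lo)=20)
Step 9: insert 38 -> lo=[4, 7, 8, 20, 28] hi=[31, 33, 38, 50] -> (len(lo)=5, len(hi)=4, max(lo)=28)

Answer: (1,0,33) (1,1,28) (2,1,28) (2,2,8) (3,2,20) (3,3,20) (4,3,28) (4,4,20) (5,4,28)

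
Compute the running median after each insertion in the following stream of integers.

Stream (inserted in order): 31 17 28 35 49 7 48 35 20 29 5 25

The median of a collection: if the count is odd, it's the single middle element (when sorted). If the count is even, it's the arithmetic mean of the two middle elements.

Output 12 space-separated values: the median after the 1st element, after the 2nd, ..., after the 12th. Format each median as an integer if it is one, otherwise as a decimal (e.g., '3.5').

Step 1: insert 31 -> lo=[31] (size 1, max 31) hi=[] (size 0) -> median=31
Step 2: insert 17 -> lo=[17] (size 1, max 17) hi=[31] (size 1, min 31) -> median=24
Step 3: insert 28 -> lo=[17, 28] (size 2, max 28) hi=[31] (size 1, min 31) -> median=28
Step 4: insert 35 -> lo=[17, 28] (size 2, max 28) hi=[31, 35] (size 2, min 31) -> median=29.5
Step 5: insert 49 -> lo=[17, 28, 31] (size 3, max 31) hi=[35, 49] (size 2, min 35) -> median=31
Step 6: insert 7 -> lo=[7, 17, 28] (size 3, max 28) hi=[31, 35, 49] (size 3, min 31) -> median=29.5
Step 7: insert 48 -> lo=[7, 17, 28, 31] (size 4, max 31) hi=[35, 48, 49] (size 3, min 35) -> median=31
Step 8: insert 35 -> lo=[7, 17, 28, 31] (size 4, max 31) hi=[35, 35, 48, 49] (size 4, min 35) -> median=33
Step 9: insert 20 -> lo=[7, 17, 20, 28, 31] (size 5, max 31) hi=[35, 35, 48, 49] (size 4, min 35) -> median=31
Step 10: insert 29 -> lo=[7, 17, 20, 28, 29] (size 5, max 29) hi=[31, 35, 35, 48, 49] (size 5, min 31) -> median=30
Step 11: insert 5 -> lo=[5, 7, 17, 20, 28, 29] (size 6, max 29) hi=[31, 35, 35, 48, 49] (size 5, min 31) -> median=29
Step 12: insert 25 -> lo=[5, 7, 17, 20, 25, 28] (size 6, max 28) hi=[29, 31, 35, 35, 48, 49] (size 6, min 29) -> median=28.5

Answer: 31 24 28 29.5 31 29.5 31 33 31 30 29 28.5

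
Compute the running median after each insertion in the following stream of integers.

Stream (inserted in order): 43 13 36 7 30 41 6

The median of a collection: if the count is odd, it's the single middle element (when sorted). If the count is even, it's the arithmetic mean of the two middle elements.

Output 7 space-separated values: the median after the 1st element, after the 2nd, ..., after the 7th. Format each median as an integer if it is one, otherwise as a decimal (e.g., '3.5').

Step 1: insert 43 -> lo=[43] (size 1, max 43) hi=[] (size 0) -> median=43
Step 2: insert 13 -> lo=[13] (size 1, max 13) hi=[43] (size 1, min 43) -> median=28
Step 3: insert 36 -> lo=[13, 36] (size 2, max 36) hi=[43] (size 1, min 43) -> median=36
Step 4: insert 7 -> lo=[7, 13] (size 2, max 13) hi=[36, 43] (size 2, min 36) -> median=24.5
Step 5: insert 30 -> lo=[7, 13, 30] (size 3, max 30) hi=[36, 43] (size 2, min 36) -> median=30
Step 6: insert 41 -> lo=[7, 13, 30] (size 3, max 30) hi=[36, 41, 43] (size 3, min 36) -> median=33
Step 7: insert 6 -> lo=[6, 7, 13, 30] (size 4, max 30) hi=[36, 41, 43] (size 3, min 36) -> median=30

Answer: 43 28 36 24.5 30 33 30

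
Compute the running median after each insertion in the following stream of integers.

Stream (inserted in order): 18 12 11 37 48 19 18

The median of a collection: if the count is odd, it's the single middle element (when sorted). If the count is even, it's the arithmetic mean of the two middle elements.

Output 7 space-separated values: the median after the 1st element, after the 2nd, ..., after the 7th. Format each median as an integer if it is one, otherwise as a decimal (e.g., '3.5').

Answer: 18 15 12 15 18 18.5 18

Derivation:
Step 1: insert 18 -> lo=[18] (size 1, max 18) hi=[] (size 0) -> median=18
Step 2: insert 12 -> lo=[12] (size 1, max 12) hi=[18] (size 1, min 18) -> median=15
Step 3: insert 11 -> lo=[11, 12] (size 2, max 12) hi=[18] (size 1, min 18) -> median=12
Step 4: insert 37 -> lo=[11, 12] (size 2, max 12) hi=[18, 37] (size 2, min 18) -> median=15
Step 5: insert 48 -> lo=[11, 12, 18] (size 3, max 18) hi=[37, 48] (size 2, min 37) -> median=18
Step 6: insert 19 -> lo=[11, 12, 18] (size 3, max 18) hi=[19, 37, 48] (size 3, min 19) -> median=18.5
Step 7: insert 18 -> lo=[11, 12, 18, 18] (size 4, max 18) hi=[19, 37, 48] (size 3, min 19) -> median=18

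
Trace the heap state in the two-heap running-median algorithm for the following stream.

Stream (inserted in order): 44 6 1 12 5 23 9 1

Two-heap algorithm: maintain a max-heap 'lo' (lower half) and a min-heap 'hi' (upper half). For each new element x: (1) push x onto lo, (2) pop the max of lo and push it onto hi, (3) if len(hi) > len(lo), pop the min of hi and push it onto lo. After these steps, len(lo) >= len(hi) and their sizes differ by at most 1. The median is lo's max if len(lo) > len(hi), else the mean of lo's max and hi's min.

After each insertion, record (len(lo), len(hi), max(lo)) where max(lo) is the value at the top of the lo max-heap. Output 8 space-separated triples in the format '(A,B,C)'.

Answer: (1,0,44) (1,1,6) (2,1,6) (2,2,6) (3,2,6) (3,3,6) (4,3,9) (4,4,6)

Derivation:
Step 1: insert 44 -> lo=[44] hi=[] -> (len(lo)=1, len(hi)=0, max(lo)=44)
Step 2: insert 6 -> lo=[6] hi=[44] -> (len(lo)=1, len(hi)=1, max(lo)=6)
Step 3: insert 1 -> lo=[1, 6] hi=[44] -> (len(lo)=2, len(hi)=1, max(lo)=6)
Step 4: insert 12 -> lo=[1, 6] hi=[12, 44] -> (len(lo)=2, len(hi)=2, max(lo)=6)
Step 5: insert 5 -> lo=[1, 5, 6] hi=[12, 44] -> (len(lo)=3, len(hi)=2, max(lo)=6)
Step 6: insert 23 -> lo=[1, 5, 6] hi=[12, 23, 44] -> (len(lo)=3, len(hi)=3, max(lo)=6)
Step 7: insert 9 -> lo=[1, 5, 6, 9] hi=[12, 23, 44] -> (len(lo)=4, len(hi)=3, max(lo)=9)
Step 8: insert 1 -> lo=[1, 1, 5, 6] hi=[9, 12, 23, 44] -> (len(lo)=4, len(hi)=4, max(lo)=6)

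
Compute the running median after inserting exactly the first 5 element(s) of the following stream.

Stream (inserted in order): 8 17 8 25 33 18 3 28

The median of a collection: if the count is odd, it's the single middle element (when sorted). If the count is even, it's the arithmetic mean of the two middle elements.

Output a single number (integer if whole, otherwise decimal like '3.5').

Step 1: insert 8 -> lo=[8] (size 1, max 8) hi=[] (size 0) -> median=8
Step 2: insert 17 -> lo=[8] (size 1, max 8) hi=[17] (size 1, min 17) -> median=12.5
Step 3: insert 8 -> lo=[8, 8] (size 2, max 8) hi=[17] (size 1, min 17) -> median=8
Step 4: insert 25 -> lo=[8, 8] (size 2, max 8) hi=[17, 25] (size 2, min 17) -> median=12.5
Step 5: insert 33 -> lo=[8, 8, 17] (size 3, max 17) hi=[25, 33] (size 2, min 25) -> median=17

Answer: 17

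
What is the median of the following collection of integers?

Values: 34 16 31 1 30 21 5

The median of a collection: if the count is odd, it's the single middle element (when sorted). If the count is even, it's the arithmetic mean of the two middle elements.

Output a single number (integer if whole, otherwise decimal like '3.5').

Answer: 21

Derivation:
Step 1: insert 34 -> lo=[34] (size 1, max 34) hi=[] (size 0) -> median=34
Step 2: insert 16 -> lo=[16] (size 1, max 16) hi=[34] (size 1, min 34) -> median=25
Step 3: insert 31 -> lo=[16, 31] (size 2, max 31) hi=[34] (size 1, min 34) -> median=31
Step 4: insert 1 -> lo=[1, 16] (size 2, max 16) hi=[31, 34] (size 2, min 31) -> median=23.5
Step 5: insert 30 -> lo=[1, 16, 30] (size 3, max 30) hi=[31, 34] (size 2, min 31) -> median=30
Step 6: insert 21 -> lo=[1, 16, 21] (size 3, max 21) hi=[30, 31, 34] (size 3, min 30) -> median=25.5
Step 7: insert 5 -> lo=[1, 5, 16, 21] (size 4, max 21) hi=[30, 31, 34] (size 3, min 30) -> median=21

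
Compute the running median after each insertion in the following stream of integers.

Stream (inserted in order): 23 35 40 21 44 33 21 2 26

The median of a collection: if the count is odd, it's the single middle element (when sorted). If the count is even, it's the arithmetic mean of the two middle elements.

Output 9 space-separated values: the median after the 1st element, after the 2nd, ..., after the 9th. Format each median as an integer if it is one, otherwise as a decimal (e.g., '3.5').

Step 1: insert 23 -> lo=[23] (size 1, max 23) hi=[] (size 0) -> median=23
Step 2: insert 35 -> lo=[23] (size 1, max 23) hi=[35] (size 1, min 35) -> median=29
Step 3: insert 40 -> lo=[23, 35] (size 2, max 35) hi=[40] (size 1, min 40) -> median=35
Step 4: insert 21 -> lo=[21, 23] (size 2, max 23) hi=[35, 40] (size 2, min 35) -> median=29
Step 5: insert 44 -> lo=[21, 23, 35] (size 3, max 35) hi=[40, 44] (size 2, min 40) -> median=35
Step 6: insert 33 -> lo=[21, 23, 33] (size 3, max 33) hi=[35, 40, 44] (size 3, min 35) -> median=34
Step 7: insert 21 -> lo=[21, 21, 23, 33] (size 4, max 33) hi=[35, 40, 44] (size 3, min 35) -> median=33
Step 8: insert 2 -> lo=[2, 21, 21, 23] (size 4, max 23) hi=[33, 35, 40, 44] (size 4, min 33) -> median=28
Step 9: insert 26 -> lo=[2, 21, 21, 23, 26] (size 5, max 26) hi=[33, 35, 40, 44] (size 4, min 33) -> median=26

Answer: 23 29 35 29 35 34 33 28 26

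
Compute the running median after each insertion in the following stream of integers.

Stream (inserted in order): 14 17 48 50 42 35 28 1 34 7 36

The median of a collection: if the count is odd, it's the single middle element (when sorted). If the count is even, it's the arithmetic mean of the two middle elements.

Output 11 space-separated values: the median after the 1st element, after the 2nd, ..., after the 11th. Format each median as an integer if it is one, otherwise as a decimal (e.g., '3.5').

Answer: 14 15.5 17 32.5 42 38.5 35 31.5 34 31 34

Derivation:
Step 1: insert 14 -> lo=[14] (size 1, max 14) hi=[] (size 0) -> median=14
Step 2: insert 17 -> lo=[14] (size 1, max 14) hi=[17] (size 1, min 17) -> median=15.5
Step 3: insert 48 -> lo=[14, 17] (size 2, max 17) hi=[48] (size 1, min 48) -> median=17
Step 4: insert 50 -> lo=[14, 17] (size 2, max 17) hi=[48, 50] (size 2, min 48) -> median=32.5
Step 5: insert 42 -> lo=[14, 17, 42] (size 3, max 42) hi=[48, 50] (size 2, min 48) -> median=42
Step 6: insert 35 -> lo=[14, 17, 35] (size 3, max 35) hi=[42, 48, 50] (size 3, min 42) -> median=38.5
Step 7: insert 28 -> lo=[14, 17, 28, 35] (size 4, max 35) hi=[42, 48, 50] (size 3, min 42) -> median=35
Step 8: insert 1 -> lo=[1, 14, 17, 28] (size 4, max 28) hi=[35, 42, 48, 50] (size 4, min 35) -> median=31.5
Step 9: insert 34 -> lo=[1, 14, 17, 28, 34] (size 5, max 34) hi=[35, 42, 48, 50] (size 4, min 35) -> median=34
Step 10: insert 7 -> lo=[1, 7, 14, 17, 28] (size 5, max 28) hi=[34, 35, 42, 48, 50] (size 5, min 34) -> median=31
Step 11: insert 36 -> lo=[1, 7, 14, 17, 28, 34] (size 6, max 34) hi=[35, 36, 42, 48, 50] (size 5, min 35) -> median=34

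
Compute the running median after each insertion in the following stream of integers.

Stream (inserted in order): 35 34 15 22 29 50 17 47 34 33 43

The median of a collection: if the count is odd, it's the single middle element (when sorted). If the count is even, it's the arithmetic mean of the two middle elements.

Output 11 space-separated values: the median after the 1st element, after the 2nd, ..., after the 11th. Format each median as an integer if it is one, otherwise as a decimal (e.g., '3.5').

Step 1: insert 35 -> lo=[35] (size 1, max 35) hi=[] (size 0) -> median=35
Step 2: insert 34 -> lo=[34] (size 1, max 34) hi=[35] (size 1, min 35) -> median=34.5
Step 3: insert 15 -> lo=[15, 34] (size 2, max 34) hi=[35] (size 1, min 35) -> median=34
Step 4: insert 22 -> lo=[15, 22] (size 2, max 22) hi=[34, 35] (size 2, min 34) -> median=28
Step 5: insert 29 -> lo=[15, 22, 29] (size 3, max 29) hi=[34, 35] (size 2, min 34) -> median=29
Step 6: insert 50 -> lo=[15, 22, 29] (size 3, max 29) hi=[34, 35, 50] (size 3, min 34) -> median=31.5
Step 7: insert 17 -> lo=[15, 17, 22, 29] (size 4, max 29) hi=[34, 35, 50] (size 3, min 34) -> median=29
Step 8: insert 47 -> lo=[15, 17, 22, 29] (size 4, max 29) hi=[34, 35, 47, 50] (size 4, min 34) -> median=31.5
Step 9: insert 34 -> lo=[15, 17, 22, 29, 34] (size 5, max 34) hi=[34, 35, 47, 50] (size 4, min 34) -> median=34
Step 10: insert 33 -> lo=[15, 17, 22, 29, 33] (size 5, max 33) hi=[34, 34, 35, 47, 50] (size 5, min 34) -> median=33.5
Step 11: insert 43 -> lo=[15, 17, 22, 29, 33, 34] (size 6, max 34) hi=[34, 35, 43, 47, 50] (size 5, min 34) -> median=34

Answer: 35 34.5 34 28 29 31.5 29 31.5 34 33.5 34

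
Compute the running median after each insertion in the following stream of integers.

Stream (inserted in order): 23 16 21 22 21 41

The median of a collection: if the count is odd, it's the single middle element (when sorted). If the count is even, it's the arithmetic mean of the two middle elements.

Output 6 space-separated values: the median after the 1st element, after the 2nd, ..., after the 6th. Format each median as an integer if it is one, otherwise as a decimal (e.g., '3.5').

Answer: 23 19.5 21 21.5 21 21.5

Derivation:
Step 1: insert 23 -> lo=[23] (size 1, max 23) hi=[] (size 0) -> median=23
Step 2: insert 16 -> lo=[16] (size 1, max 16) hi=[23] (size 1, min 23) -> median=19.5
Step 3: insert 21 -> lo=[16, 21] (size 2, max 21) hi=[23] (size 1, min 23) -> median=21
Step 4: insert 22 -> lo=[16, 21] (size 2, max 21) hi=[22, 23] (size 2, min 22) -> median=21.5
Step 5: insert 21 -> lo=[16, 21, 21] (size 3, max 21) hi=[22, 23] (size 2, min 22) -> median=21
Step 6: insert 41 -> lo=[16, 21, 21] (size 3, max 21) hi=[22, 23, 41] (size 3, min 22) -> median=21.5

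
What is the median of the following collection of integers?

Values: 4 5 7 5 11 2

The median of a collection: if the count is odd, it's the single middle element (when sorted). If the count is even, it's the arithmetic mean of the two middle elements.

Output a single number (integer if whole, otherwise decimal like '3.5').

Step 1: insert 4 -> lo=[4] (size 1, max 4) hi=[] (size 0) -> median=4
Step 2: insert 5 -> lo=[4] (size 1, max 4) hi=[5] (size 1, min 5) -> median=4.5
Step 3: insert 7 -> lo=[4, 5] (size 2, max 5) hi=[7] (size 1, min 7) -> median=5
Step 4: insert 5 -> lo=[4, 5] (size 2, max 5) hi=[5, 7] (size 2, min 5) -> median=5
Step 5: insert 11 -> lo=[4, 5, 5] (size 3, max 5) hi=[7, 11] (size 2, min 7) -> median=5
Step 6: insert 2 -> lo=[2, 4, 5] (size 3, max 5) hi=[5, 7, 11] (size 3, min 5) -> median=5

Answer: 5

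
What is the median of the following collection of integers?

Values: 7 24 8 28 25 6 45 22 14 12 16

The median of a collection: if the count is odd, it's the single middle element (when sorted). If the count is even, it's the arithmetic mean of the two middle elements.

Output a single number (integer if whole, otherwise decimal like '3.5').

Answer: 16

Derivation:
Step 1: insert 7 -> lo=[7] (size 1, max 7) hi=[] (size 0) -> median=7
Step 2: insert 24 -> lo=[7] (size 1, max 7) hi=[24] (size 1, min 24) -> median=15.5
Step 3: insert 8 -> lo=[7, 8] (size 2, max 8) hi=[24] (size 1, min 24) -> median=8
Step 4: insert 28 -> lo=[7, 8] (size 2, max 8) hi=[24, 28] (size 2, min 24) -> median=16
Step 5: insert 25 -> lo=[7, 8, 24] (size 3, max 24) hi=[25, 28] (size 2, min 25) -> median=24
Step 6: insert 6 -> lo=[6, 7, 8] (size 3, max 8) hi=[24, 25, 28] (size 3, min 24) -> median=16
Step 7: insert 45 -> lo=[6, 7, 8, 24] (size 4, max 24) hi=[25, 28, 45] (size 3, min 25) -> median=24
Step 8: insert 22 -> lo=[6, 7, 8, 22] (size 4, max 22) hi=[24, 25, 28, 45] (size 4, min 24) -> median=23
Step 9: insert 14 -> lo=[6, 7, 8, 14, 22] (size 5, max 22) hi=[24, 25, 28, 45] (size 4, min 24) -> median=22
Step 10: insert 12 -> lo=[6, 7, 8, 12, 14] (size 5, max 14) hi=[22, 24, 25, 28, 45] (size 5, min 22) -> median=18
Step 11: insert 16 -> lo=[6, 7, 8, 12, 14, 16] (size 6, max 16) hi=[22, 24, 25, 28, 45] (size 5, min 22) -> median=16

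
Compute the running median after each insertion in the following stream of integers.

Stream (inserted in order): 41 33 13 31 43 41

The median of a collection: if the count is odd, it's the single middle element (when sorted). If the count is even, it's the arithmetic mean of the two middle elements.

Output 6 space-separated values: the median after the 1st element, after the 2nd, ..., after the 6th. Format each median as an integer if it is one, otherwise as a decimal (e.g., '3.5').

Step 1: insert 41 -> lo=[41] (size 1, max 41) hi=[] (size 0) -> median=41
Step 2: insert 33 -> lo=[33] (size 1, max 33) hi=[41] (size 1, min 41) -> median=37
Step 3: insert 13 -> lo=[13, 33] (size 2, max 33) hi=[41] (size 1, min 41) -> median=33
Step 4: insert 31 -> lo=[13, 31] (size 2, max 31) hi=[33, 41] (size 2, min 33) -> median=32
Step 5: insert 43 -> lo=[13, 31, 33] (size 3, max 33) hi=[41, 43] (size 2, min 41) -> median=33
Step 6: insert 41 -> lo=[13, 31, 33] (size 3, max 33) hi=[41, 41, 43] (size 3, min 41) -> median=37

Answer: 41 37 33 32 33 37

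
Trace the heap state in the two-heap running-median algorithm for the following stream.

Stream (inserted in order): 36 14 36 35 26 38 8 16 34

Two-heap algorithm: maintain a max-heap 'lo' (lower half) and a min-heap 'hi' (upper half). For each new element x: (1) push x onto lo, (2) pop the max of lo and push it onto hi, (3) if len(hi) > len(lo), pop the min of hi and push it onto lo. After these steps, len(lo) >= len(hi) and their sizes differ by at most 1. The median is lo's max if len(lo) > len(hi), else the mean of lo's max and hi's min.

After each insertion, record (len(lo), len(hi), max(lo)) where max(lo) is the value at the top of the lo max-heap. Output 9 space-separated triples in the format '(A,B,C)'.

Answer: (1,0,36) (1,1,14) (2,1,36) (2,2,35) (3,2,35) (3,3,35) (4,3,35) (4,4,26) (5,4,34)

Derivation:
Step 1: insert 36 -> lo=[36] hi=[] -> (len(lo)=1, len(hi)=0, max(lo)=36)
Step 2: insert 14 -> lo=[14] hi=[36] -> (len(lo)=1, len(hi)=1, max(lo)=14)
Step 3: insert 36 -> lo=[14, 36] hi=[36] -> (len(lo)=2, len(hi)=1, max(lo)=36)
Step 4: insert 35 -> lo=[14, 35] hi=[36, 36] -> (len(lo)=2, len(hi)=2, max(lo)=35)
Step 5: insert 26 -> lo=[14, 26, 35] hi=[36, 36] -> (len(lo)=3, len(hi)=2, max(lo)=35)
Step 6: insert 38 -> lo=[14, 26, 35] hi=[36, 36, 38] -> (len(lo)=3, len(hi)=3, max(lo)=35)
Step 7: insert 8 -> lo=[8, 14, 26, 35] hi=[36, 36, 38] -> (len(lo)=4, len(hi)=3, max(lo)=35)
Step 8: insert 16 -> lo=[8, 14, 16, 26] hi=[35, 36, 36, 38] -> (len(lo)=4, len(hi)=4, max(lo)=26)
Step 9: insert 34 -> lo=[8, 14, 16, 26, 34] hi=[35, 36, 36, 38] -> (len(lo)=5, len(hi)=4, max(lo)=34)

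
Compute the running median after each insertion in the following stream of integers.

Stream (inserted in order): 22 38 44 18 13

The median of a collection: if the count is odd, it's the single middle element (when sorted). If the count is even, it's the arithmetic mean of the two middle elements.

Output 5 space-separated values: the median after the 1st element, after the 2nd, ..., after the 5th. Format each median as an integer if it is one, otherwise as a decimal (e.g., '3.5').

Step 1: insert 22 -> lo=[22] (size 1, max 22) hi=[] (size 0) -> median=22
Step 2: insert 38 -> lo=[22] (size 1, max 22) hi=[38] (size 1, min 38) -> median=30
Step 3: insert 44 -> lo=[22, 38] (size 2, max 38) hi=[44] (size 1, min 44) -> median=38
Step 4: insert 18 -> lo=[18, 22] (size 2, max 22) hi=[38, 44] (size 2, min 38) -> median=30
Step 5: insert 13 -> lo=[13, 18, 22] (size 3, max 22) hi=[38, 44] (size 2, min 38) -> median=22

Answer: 22 30 38 30 22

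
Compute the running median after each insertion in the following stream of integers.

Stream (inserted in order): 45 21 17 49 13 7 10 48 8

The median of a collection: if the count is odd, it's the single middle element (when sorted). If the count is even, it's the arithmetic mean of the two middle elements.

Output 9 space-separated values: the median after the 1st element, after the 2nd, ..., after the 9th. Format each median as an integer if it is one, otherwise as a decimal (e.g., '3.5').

Answer: 45 33 21 33 21 19 17 19 17

Derivation:
Step 1: insert 45 -> lo=[45] (size 1, max 45) hi=[] (size 0) -> median=45
Step 2: insert 21 -> lo=[21] (size 1, max 21) hi=[45] (size 1, min 45) -> median=33
Step 3: insert 17 -> lo=[17, 21] (size 2, max 21) hi=[45] (size 1, min 45) -> median=21
Step 4: insert 49 -> lo=[17, 21] (size 2, max 21) hi=[45, 49] (size 2, min 45) -> median=33
Step 5: insert 13 -> lo=[13, 17, 21] (size 3, max 21) hi=[45, 49] (size 2, min 45) -> median=21
Step 6: insert 7 -> lo=[7, 13, 17] (size 3, max 17) hi=[21, 45, 49] (size 3, min 21) -> median=19
Step 7: insert 10 -> lo=[7, 10, 13, 17] (size 4, max 17) hi=[21, 45, 49] (size 3, min 21) -> median=17
Step 8: insert 48 -> lo=[7, 10, 13, 17] (size 4, max 17) hi=[21, 45, 48, 49] (size 4, min 21) -> median=19
Step 9: insert 8 -> lo=[7, 8, 10, 13, 17] (size 5, max 17) hi=[21, 45, 48, 49] (size 4, min 21) -> median=17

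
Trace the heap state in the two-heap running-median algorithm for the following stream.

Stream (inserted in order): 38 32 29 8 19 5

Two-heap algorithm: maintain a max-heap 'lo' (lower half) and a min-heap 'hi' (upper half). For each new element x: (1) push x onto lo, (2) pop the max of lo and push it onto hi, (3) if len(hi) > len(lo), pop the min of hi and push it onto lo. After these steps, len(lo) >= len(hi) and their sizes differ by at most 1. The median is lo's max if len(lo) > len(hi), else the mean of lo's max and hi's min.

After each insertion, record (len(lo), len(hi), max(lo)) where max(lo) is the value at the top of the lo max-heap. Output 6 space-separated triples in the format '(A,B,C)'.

Answer: (1,0,38) (1,1,32) (2,1,32) (2,2,29) (3,2,29) (3,3,19)

Derivation:
Step 1: insert 38 -> lo=[38] hi=[] -> (len(lo)=1, len(hi)=0, max(lo)=38)
Step 2: insert 32 -> lo=[32] hi=[38] -> (len(lo)=1, len(hi)=1, max(lo)=32)
Step 3: insert 29 -> lo=[29, 32] hi=[38] -> (len(lo)=2, len(hi)=1, max(lo)=32)
Step 4: insert 8 -> lo=[8, 29] hi=[32, 38] -> (len(lo)=2, len(hi)=2, max(lo)=29)
Step 5: insert 19 -> lo=[8, 19, 29] hi=[32, 38] -> (len(lo)=3, len(hi)=2, max(lo)=29)
Step 6: insert 5 -> lo=[5, 8, 19] hi=[29, 32, 38] -> (len(lo)=3, len(hi)=3, max(lo)=19)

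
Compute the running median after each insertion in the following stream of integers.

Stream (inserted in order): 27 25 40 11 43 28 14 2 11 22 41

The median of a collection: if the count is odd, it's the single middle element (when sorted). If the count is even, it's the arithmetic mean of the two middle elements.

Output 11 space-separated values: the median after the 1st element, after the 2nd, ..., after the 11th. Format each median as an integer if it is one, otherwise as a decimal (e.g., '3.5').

Step 1: insert 27 -> lo=[27] (size 1, max 27) hi=[] (size 0) -> median=27
Step 2: insert 25 -> lo=[25] (size 1, max 25) hi=[27] (size 1, min 27) -> median=26
Step 3: insert 40 -> lo=[25, 27] (size 2, max 27) hi=[40] (size 1, min 40) -> median=27
Step 4: insert 11 -> lo=[11, 25] (size 2, max 25) hi=[27, 40] (size 2, min 27) -> median=26
Step 5: insert 43 -> lo=[11, 25, 27] (size 3, max 27) hi=[40, 43] (size 2, min 40) -> median=27
Step 6: insert 28 -> lo=[11, 25, 27] (size 3, max 27) hi=[28, 40, 43] (size 3, min 28) -> median=27.5
Step 7: insert 14 -> lo=[11, 14, 25, 27] (size 4, max 27) hi=[28, 40, 43] (size 3, min 28) -> median=27
Step 8: insert 2 -> lo=[2, 11, 14, 25] (size 4, max 25) hi=[27, 28, 40, 43] (size 4, min 27) -> median=26
Step 9: insert 11 -> lo=[2, 11, 11, 14, 25] (size 5, max 25) hi=[27, 28, 40, 43] (size 4, min 27) -> median=25
Step 10: insert 22 -> lo=[2, 11, 11, 14, 22] (size 5, max 22) hi=[25, 27, 28, 40, 43] (size 5, min 25) -> median=23.5
Step 11: insert 41 -> lo=[2, 11, 11, 14, 22, 25] (size 6, max 25) hi=[27, 28, 40, 41, 43] (size 5, min 27) -> median=25

Answer: 27 26 27 26 27 27.5 27 26 25 23.5 25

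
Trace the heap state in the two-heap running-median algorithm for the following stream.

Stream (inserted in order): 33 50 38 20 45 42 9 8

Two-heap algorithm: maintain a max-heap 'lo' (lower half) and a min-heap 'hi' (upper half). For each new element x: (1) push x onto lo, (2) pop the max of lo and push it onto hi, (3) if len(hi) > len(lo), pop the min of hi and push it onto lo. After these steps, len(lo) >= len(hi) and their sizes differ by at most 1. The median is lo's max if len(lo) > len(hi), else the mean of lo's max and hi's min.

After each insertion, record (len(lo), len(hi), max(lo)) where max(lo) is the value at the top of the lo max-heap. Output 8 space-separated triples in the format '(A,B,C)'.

Answer: (1,0,33) (1,1,33) (2,1,38) (2,2,33) (3,2,38) (3,3,38) (4,3,38) (4,4,33)

Derivation:
Step 1: insert 33 -> lo=[33] hi=[] -> (len(lo)=1, len(hi)=0, max(lo)=33)
Step 2: insert 50 -> lo=[33] hi=[50] -> (len(lo)=1, len(hi)=1, max(lo)=33)
Step 3: insert 38 -> lo=[33, 38] hi=[50] -> (len(lo)=2, len(hi)=1, max(lo)=38)
Step 4: insert 20 -> lo=[20, 33] hi=[38, 50] -> (len(lo)=2, len(hi)=2, max(lo)=33)
Step 5: insert 45 -> lo=[20, 33, 38] hi=[45, 50] -> (len(lo)=3, len(hi)=2, max(lo)=38)
Step 6: insert 42 -> lo=[20, 33, 38] hi=[42, 45, 50] -> (len(lo)=3, len(hi)=3, max(lo)=38)
Step 7: insert 9 -> lo=[9, 20, 33, 38] hi=[42, 45, 50] -> (len(lo)=4, len(hi)=3, max(lo)=38)
Step 8: insert 8 -> lo=[8, 9, 20, 33] hi=[38, 42, 45, 50] -> (len(lo)=4, len(hi)=4, max(lo)=33)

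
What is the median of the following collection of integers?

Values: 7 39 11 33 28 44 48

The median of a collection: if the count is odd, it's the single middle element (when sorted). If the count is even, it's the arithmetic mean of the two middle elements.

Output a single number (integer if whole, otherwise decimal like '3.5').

Answer: 33

Derivation:
Step 1: insert 7 -> lo=[7] (size 1, max 7) hi=[] (size 0) -> median=7
Step 2: insert 39 -> lo=[7] (size 1, max 7) hi=[39] (size 1, min 39) -> median=23
Step 3: insert 11 -> lo=[7, 11] (size 2, max 11) hi=[39] (size 1, min 39) -> median=11
Step 4: insert 33 -> lo=[7, 11] (size 2, max 11) hi=[33, 39] (size 2, min 33) -> median=22
Step 5: insert 28 -> lo=[7, 11, 28] (size 3, max 28) hi=[33, 39] (size 2, min 33) -> median=28
Step 6: insert 44 -> lo=[7, 11, 28] (size 3, max 28) hi=[33, 39, 44] (size 3, min 33) -> median=30.5
Step 7: insert 48 -> lo=[7, 11, 28, 33] (size 4, max 33) hi=[39, 44, 48] (size 3, min 39) -> median=33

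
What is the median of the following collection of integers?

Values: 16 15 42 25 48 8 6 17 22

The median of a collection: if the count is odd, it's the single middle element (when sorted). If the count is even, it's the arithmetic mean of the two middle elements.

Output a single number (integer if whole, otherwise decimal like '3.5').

Answer: 17

Derivation:
Step 1: insert 16 -> lo=[16] (size 1, max 16) hi=[] (size 0) -> median=16
Step 2: insert 15 -> lo=[15] (size 1, max 15) hi=[16] (size 1, min 16) -> median=15.5
Step 3: insert 42 -> lo=[15, 16] (size 2, max 16) hi=[42] (size 1, min 42) -> median=16
Step 4: insert 25 -> lo=[15, 16] (size 2, max 16) hi=[25, 42] (size 2, min 25) -> median=20.5
Step 5: insert 48 -> lo=[15, 16, 25] (size 3, max 25) hi=[42, 48] (size 2, min 42) -> median=25
Step 6: insert 8 -> lo=[8, 15, 16] (size 3, max 16) hi=[25, 42, 48] (size 3, min 25) -> median=20.5
Step 7: insert 6 -> lo=[6, 8, 15, 16] (size 4, max 16) hi=[25, 42, 48] (size 3, min 25) -> median=16
Step 8: insert 17 -> lo=[6, 8, 15, 16] (size 4, max 16) hi=[17, 25, 42, 48] (size 4, min 17) -> median=16.5
Step 9: insert 22 -> lo=[6, 8, 15, 16, 17] (size 5, max 17) hi=[22, 25, 42, 48] (size 4, min 22) -> median=17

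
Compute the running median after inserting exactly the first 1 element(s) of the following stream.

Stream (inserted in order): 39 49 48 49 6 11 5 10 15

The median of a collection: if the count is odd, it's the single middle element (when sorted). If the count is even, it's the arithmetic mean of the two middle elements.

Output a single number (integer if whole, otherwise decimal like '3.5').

Step 1: insert 39 -> lo=[39] (size 1, max 39) hi=[] (size 0) -> median=39

Answer: 39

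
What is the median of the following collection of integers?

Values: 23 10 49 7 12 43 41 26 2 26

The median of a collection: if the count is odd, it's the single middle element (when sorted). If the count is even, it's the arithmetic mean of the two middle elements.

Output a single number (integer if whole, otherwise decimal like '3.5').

Answer: 24.5

Derivation:
Step 1: insert 23 -> lo=[23] (size 1, max 23) hi=[] (size 0) -> median=23
Step 2: insert 10 -> lo=[10] (size 1, max 10) hi=[23] (size 1, min 23) -> median=16.5
Step 3: insert 49 -> lo=[10, 23] (size 2, max 23) hi=[49] (size 1, min 49) -> median=23
Step 4: insert 7 -> lo=[7, 10] (size 2, max 10) hi=[23, 49] (size 2, min 23) -> median=16.5
Step 5: insert 12 -> lo=[7, 10, 12] (size 3, max 12) hi=[23, 49] (size 2, min 23) -> median=12
Step 6: insert 43 -> lo=[7, 10, 12] (size 3, max 12) hi=[23, 43, 49] (size 3, min 23) -> median=17.5
Step 7: insert 41 -> lo=[7, 10, 12, 23] (size 4, max 23) hi=[41, 43, 49] (size 3, min 41) -> median=23
Step 8: insert 26 -> lo=[7, 10, 12, 23] (size 4, max 23) hi=[26, 41, 43, 49] (size 4, min 26) -> median=24.5
Step 9: insert 2 -> lo=[2, 7, 10, 12, 23] (size 5, max 23) hi=[26, 41, 43, 49] (size 4, min 26) -> median=23
Step 10: insert 26 -> lo=[2, 7, 10, 12, 23] (size 5, max 23) hi=[26, 26, 41, 43, 49] (size 5, min 26) -> median=24.5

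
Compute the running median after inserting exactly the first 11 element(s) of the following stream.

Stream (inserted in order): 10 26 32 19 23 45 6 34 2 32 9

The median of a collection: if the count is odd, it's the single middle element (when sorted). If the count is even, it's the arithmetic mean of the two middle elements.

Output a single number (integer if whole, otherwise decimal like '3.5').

Step 1: insert 10 -> lo=[10] (size 1, max 10) hi=[] (size 0) -> median=10
Step 2: insert 26 -> lo=[10] (size 1, max 10) hi=[26] (size 1, min 26) -> median=18
Step 3: insert 32 -> lo=[10, 26] (size 2, max 26) hi=[32] (size 1, min 32) -> median=26
Step 4: insert 19 -> lo=[10, 19] (size 2, max 19) hi=[26, 32] (size 2, min 26) -> median=22.5
Step 5: insert 23 -> lo=[10, 19, 23] (size 3, max 23) hi=[26, 32] (size 2, min 26) -> median=23
Step 6: insert 45 -> lo=[10, 19, 23] (size 3, max 23) hi=[26, 32, 45] (size 3, min 26) -> median=24.5
Step 7: insert 6 -> lo=[6, 10, 19, 23] (size 4, max 23) hi=[26, 32, 45] (size 3, min 26) -> median=23
Step 8: insert 34 -> lo=[6, 10, 19, 23] (size 4, max 23) hi=[26, 32, 34, 45] (size 4, min 26) -> median=24.5
Step 9: insert 2 -> lo=[2, 6, 10, 19, 23] (size 5, max 23) hi=[26, 32, 34, 45] (size 4, min 26) -> median=23
Step 10: insert 32 -> lo=[2, 6, 10, 19, 23] (size 5, max 23) hi=[26, 32, 32, 34, 45] (size 5, min 26) -> median=24.5
Step 11: insert 9 -> lo=[2, 6, 9, 10, 19, 23] (size 6, max 23) hi=[26, 32, 32, 34, 45] (size 5, min 26) -> median=23

Answer: 23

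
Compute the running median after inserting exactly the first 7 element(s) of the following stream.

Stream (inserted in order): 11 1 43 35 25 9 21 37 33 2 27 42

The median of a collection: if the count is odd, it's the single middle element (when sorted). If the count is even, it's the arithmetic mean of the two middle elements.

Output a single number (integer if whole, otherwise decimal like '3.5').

Step 1: insert 11 -> lo=[11] (size 1, max 11) hi=[] (size 0) -> median=11
Step 2: insert 1 -> lo=[1] (size 1, max 1) hi=[11] (size 1, min 11) -> median=6
Step 3: insert 43 -> lo=[1, 11] (size 2, max 11) hi=[43] (size 1, min 43) -> median=11
Step 4: insert 35 -> lo=[1, 11] (size 2, max 11) hi=[35, 43] (size 2, min 35) -> median=23
Step 5: insert 25 -> lo=[1, 11, 25] (size 3, max 25) hi=[35, 43] (size 2, min 35) -> median=25
Step 6: insert 9 -> lo=[1, 9, 11] (size 3, max 11) hi=[25, 35, 43] (size 3, min 25) -> median=18
Step 7: insert 21 -> lo=[1, 9, 11, 21] (size 4, max 21) hi=[25, 35, 43] (size 3, min 25) -> median=21

Answer: 21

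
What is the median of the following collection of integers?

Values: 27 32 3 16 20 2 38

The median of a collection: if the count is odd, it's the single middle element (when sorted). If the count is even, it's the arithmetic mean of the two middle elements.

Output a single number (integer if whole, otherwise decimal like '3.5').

Answer: 20

Derivation:
Step 1: insert 27 -> lo=[27] (size 1, max 27) hi=[] (size 0) -> median=27
Step 2: insert 32 -> lo=[27] (size 1, max 27) hi=[32] (size 1, min 32) -> median=29.5
Step 3: insert 3 -> lo=[3, 27] (size 2, max 27) hi=[32] (size 1, min 32) -> median=27
Step 4: insert 16 -> lo=[3, 16] (size 2, max 16) hi=[27, 32] (size 2, min 27) -> median=21.5
Step 5: insert 20 -> lo=[3, 16, 20] (size 3, max 20) hi=[27, 32] (size 2, min 27) -> median=20
Step 6: insert 2 -> lo=[2, 3, 16] (size 3, max 16) hi=[20, 27, 32] (size 3, min 20) -> median=18
Step 7: insert 38 -> lo=[2, 3, 16, 20] (size 4, max 20) hi=[27, 32, 38] (size 3, min 27) -> median=20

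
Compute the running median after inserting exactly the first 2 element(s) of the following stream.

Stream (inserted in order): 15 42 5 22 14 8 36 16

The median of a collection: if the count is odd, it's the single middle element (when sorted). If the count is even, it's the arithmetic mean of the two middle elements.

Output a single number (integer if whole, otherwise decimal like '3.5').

Answer: 28.5

Derivation:
Step 1: insert 15 -> lo=[15] (size 1, max 15) hi=[] (size 0) -> median=15
Step 2: insert 42 -> lo=[15] (size 1, max 15) hi=[42] (size 1, min 42) -> median=28.5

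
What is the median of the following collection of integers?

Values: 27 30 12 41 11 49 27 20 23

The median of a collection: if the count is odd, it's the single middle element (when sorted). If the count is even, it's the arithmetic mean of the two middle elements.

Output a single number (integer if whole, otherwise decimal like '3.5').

Answer: 27

Derivation:
Step 1: insert 27 -> lo=[27] (size 1, max 27) hi=[] (size 0) -> median=27
Step 2: insert 30 -> lo=[27] (size 1, max 27) hi=[30] (size 1, min 30) -> median=28.5
Step 3: insert 12 -> lo=[12, 27] (size 2, max 27) hi=[30] (size 1, min 30) -> median=27
Step 4: insert 41 -> lo=[12, 27] (size 2, max 27) hi=[30, 41] (size 2, min 30) -> median=28.5
Step 5: insert 11 -> lo=[11, 12, 27] (size 3, max 27) hi=[30, 41] (size 2, min 30) -> median=27
Step 6: insert 49 -> lo=[11, 12, 27] (size 3, max 27) hi=[30, 41, 49] (size 3, min 30) -> median=28.5
Step 7: insert 27 -> lo=[11, 12, 27, 27] (size 4, max 27) hi=[30, 41, 49] (size 3, min 30) -> median=27
Step 8: insert 20 -> lo=[11, 12, 20, 27] (size 4, max 27) hi=[27, 30, 41, 49] (size 4, min 27) -> median=27
Step 9: insert 23 -> lo=[11, 12, 20, 23, 27] (size 5, max 27) hi=[27, 30, 41, 49] (size 4, min 27) -> median=27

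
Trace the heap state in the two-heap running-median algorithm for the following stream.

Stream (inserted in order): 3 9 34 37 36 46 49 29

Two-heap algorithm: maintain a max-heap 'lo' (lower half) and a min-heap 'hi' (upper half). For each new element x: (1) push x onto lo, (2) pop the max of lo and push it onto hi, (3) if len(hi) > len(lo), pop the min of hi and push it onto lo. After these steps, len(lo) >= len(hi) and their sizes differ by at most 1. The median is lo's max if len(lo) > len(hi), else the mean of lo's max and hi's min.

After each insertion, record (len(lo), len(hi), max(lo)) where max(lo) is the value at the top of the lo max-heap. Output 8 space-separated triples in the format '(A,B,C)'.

Answer: (1,0,3) (1,1,3) (2,1,9) (2,2,9) (3,2,34) (3,3,34) (4,3,36) (4,4,34)

Derivation:
Step 1: insert 3 -> lo=[3] hi=[] -> (len(lo)=1, len(hi)=0, max(lo)=3)
Step 2: insert 9 -> lo=[3] hi=[9] -> (len(lo)=1, len(hi)=1, max(lo)=3)
Step 3: insert 34 -> lo=[3, 9] hi=[34] -> (len(lo)=2, len(hi)=1, max(lo)=9)
Step 4: insert 37 -> lo=[3, 9] hi=[34, 37] -> (len(lo)=2, len(hi)=2, max(lo)=9)
Step 5: insert 36 -> lo=[3, 9, 34] hi=[36, 37] -> (len(lo)=3, len(hi)=2, max(lo)=34)
Step 6: insert 46 -> lo=[3, 9, 34] hi=[36, 37, 46] -> (len(lo)=3, len(hi)=3, max(lo)=34)
Step 7: insert 49 -> lo=[3, 9, 34, 36] hi=[37, 46, 49] -> (len(lo)=4, len(hi)=3, max(lo)=36)
Step 8: insert 29 -> lo=[3, 9, 29, 34] hi=[36, 37, 46, 49] -> (len(lo)=4, len(hi)=4, max(lo)=34)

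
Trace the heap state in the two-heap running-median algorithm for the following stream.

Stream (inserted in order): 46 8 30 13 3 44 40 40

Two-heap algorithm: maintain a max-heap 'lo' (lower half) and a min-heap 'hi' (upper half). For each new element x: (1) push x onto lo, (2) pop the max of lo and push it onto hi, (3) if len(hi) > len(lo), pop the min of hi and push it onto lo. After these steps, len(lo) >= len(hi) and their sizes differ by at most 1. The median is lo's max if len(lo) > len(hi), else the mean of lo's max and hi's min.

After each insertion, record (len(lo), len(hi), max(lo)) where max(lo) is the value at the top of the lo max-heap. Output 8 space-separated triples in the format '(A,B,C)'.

Step 1: insert 46 -> lo=[46] hi=[] -> (len(lo)=1, len(hi)=0, max(lo)=46)
Step 2: insert 8 -> lo=[8] hi=[46] -> (len(lo)=1, len(hi)=1, max(lo)=8)
Step 3: insert 30 -> lo=[8, 30] hi=[46] -> (len(lo)=2, len(hi)=1, max(lo)=30)
Step 4: insert 13 -> lo=[8, 13] hi=[30, 46] -> (len(lo)=2, len(hi)=2, max(lo)=13)
Step 5: insert 3 -> lo=[3, 8, 13] hi=[30, 46] -> (len(lo)=3, len(hi)=2, max(lo)=13)
Step 6: insert 44 -> lo=[3, 8, 13] hi=[30, 44, 46] -> (len(lo)=3, len(hi)=3, max(lo)=13)
Step 7: insert 40 -> lo=[3, 8, 13, 30] hi=[40, 44, 46] -> (len(lo)=4, len(hi)=3, max(lo)=30)
Step 8: insert 40 -> lo=[3, 8, 13, 30] hi=[40, 40, 44, 46] -> (len(lo)=4, len(hi)=4, max(lo)=30)

Answer: (1,0,46) (1,1,8) (2,1,30) (2,2,13) (3,2,13) (3,3,13) (4,3,30) (4,4,30)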